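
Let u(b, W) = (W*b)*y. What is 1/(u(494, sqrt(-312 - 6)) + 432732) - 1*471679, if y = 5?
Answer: (-1165047130*sqrt(318) + 204110597027*I)/(2*(-216366*I + 1235*sqrt(318))) ≈ -4.7168e+5 + 1.5259e-5*I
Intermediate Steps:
u(b, W) = 5*W*b (u(b, W) = (W*b)*5 = 5*W*b)
1/(u(494, sqrt(-312 - 6)) + 432732) - 1*471679 = 1/(5*sqrt(-312 - 6)*494 + 432732) - 1*471679 = 1/(5*sqrt(-318)*494 + 432732) - 471679 = 1/(5*(I*sqrt(318))*494 + 432732) - 471679 = 1/(2470*I*sqrt(318) + 432732) - 471679 = 1/(432732 + 2470*I*sqrt(318)) - 471679 = -471679 + 1/(432732 + 2470*I*sqrt(318))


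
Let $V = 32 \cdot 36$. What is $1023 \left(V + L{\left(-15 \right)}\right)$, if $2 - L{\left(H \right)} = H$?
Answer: $1195887$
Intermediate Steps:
$L{\left(H \right)} = 2 - H$
$V = 1152$
$1023 \left(V + L{\left(-15 \right)}\right) = 1023 \left(1152 + \left(2 - -15\right)\right) = 1023 \left(1152 + \left(2 + 15\right)\right) = 1023 \left(1152 + 17\right) = 1023 \cdot 1169 = 1195887$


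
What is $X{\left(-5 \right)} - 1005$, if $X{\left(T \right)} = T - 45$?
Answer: $-1055$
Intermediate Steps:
$X{\left(T \right)} = -45 + T$
$X{\left(-5 \right)} - 1005 = \left(-45 - 5\right) - 1005 = -50 - 1005 = -1055$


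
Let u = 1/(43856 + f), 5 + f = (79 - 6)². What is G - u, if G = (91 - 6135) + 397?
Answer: -277719461/49180 ≈ -5647.0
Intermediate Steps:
f = 5324 (f = -5 + (79 - 6)² = -5 + 73² = -5 + 5329 = 5324)
G = -5647 (G = -6044 + 397 = -5647)
u = 1/49180 (u = 1/(43856 + 5324) = 1/49180 ≈ 2.0333e-5)
G - u = -5647 - 1*1/49180 = -5647 - 1/49180 = -277719461/49180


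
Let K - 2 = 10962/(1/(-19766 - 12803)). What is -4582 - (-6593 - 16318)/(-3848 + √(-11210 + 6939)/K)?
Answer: 2*(-2291*√4271 + 3151507480229536*I)/(√4271 - 1373818254848*I) ≈ -4588.0 + 2.8323e-10*I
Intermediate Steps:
K = -357021376 (K = 2 + 10962/(1/(-19766 - 12803)) = 2 + 10962/(1/(-32569)) = 2 + 10962/(-1/32569) = 2 + 10962*(-32569) = 2 - 357021378 = -357021376)
-4582 - (-6593 - 16318)/(-3848 + √(-11210 + 6939)/K) = -4582 - (-6593 - 16318)/(-3848 + √(-11210 + 6939)/(-357021376)) = -4582 - (-22911)/(-3848 + √(-4271)*(-1/357021376)) = -4582 - (-22911)/(-3848 + (I*√4271)*(-1/357021376)) = -4582 - (-22911)/(-3848 - I*√4271/357021376) = -4582 + 22911/(-3848 - I*√4271/357021376)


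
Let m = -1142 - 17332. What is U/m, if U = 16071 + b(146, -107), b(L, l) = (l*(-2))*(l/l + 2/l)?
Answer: -5427/6158 ≈ -0.88129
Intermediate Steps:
b(L, l) = -2*l*(1 + 2/l) (b(L, l) = (-2*l)*(1 + 2/l) = -2*l*(1 + 2/l))
U = 16281 (U = 16071 + (-4 - 2*(-107)) = 16071 + (-4 + 214) = 16071 + 210 = 16281)
m = -18474
U/m = 16281/(-18474) = 16281*(-1/18474) = -5427/6158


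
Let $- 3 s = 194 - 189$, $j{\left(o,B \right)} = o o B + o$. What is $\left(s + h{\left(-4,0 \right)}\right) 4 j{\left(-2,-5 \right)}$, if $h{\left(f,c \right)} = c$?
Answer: $\frac{440}{3} \approx 146.67$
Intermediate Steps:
$j{\left(o,B \right)} = o + B o^{2}$ ($j{\left(o,B \right)} = o^{2} B + o = B o^{2} + o = o + B o^{2}$)
$s = - \frac{5}{3}$ ($s = - \frac{194 - 189}{3} = \left(- \frac{1}{3}\right) 5 = - \frac{5}{3} \approx -1.6667$)
$\left(s + h{\left(-4,0 \right)}\right) 4 j{\left(-2,-5 \right)} = \left(- \frac{5}{3} + 0\right) 4 \left(- 2 \left(1 - -10\right)\right) = - \frac{5 \cdot 4 \left(- 2 \left(1 + 10\right)\right)}{3} = - \frac{5 \cdot 4 \left(\left(-2\right) 11\right)}{3} = - \frac{5 \cdot 4 \left(-22\right)}{3} = \left(- \frac{5}{3}\right) \left(-88\right) = \frac{440}{3}$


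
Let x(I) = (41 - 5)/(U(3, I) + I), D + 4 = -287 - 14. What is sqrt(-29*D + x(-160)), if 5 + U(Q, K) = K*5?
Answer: sqrt(8236650385)/965 ≈ 94.048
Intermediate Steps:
D = -305 (D = -4 + (-287 - 14) = -4 - 301 = -305)
U(Q, K) = -5 + 5*K (U(Q, K) = -5 + K*5 = -5 + 5*K)
x(I) = 36/(-5 + 6*I) (x(I) = (41 - 5)/((-5 + 5*I) + I) = 36/(-5 + 6*I))
sqrt(-29*D + x(-160)) = sqrt(-29*(-305) + 36/(-5 + 6*(-160))) = sqrt(8845 + 36/(-5 - 960)) = sqrt(8845 + 36/(-965)) = sqrt(8845 + 36*(-1/965)) = sqrt(8845 - 36/965) = sqrt(8535389/965) = sqrt(8236650385)/965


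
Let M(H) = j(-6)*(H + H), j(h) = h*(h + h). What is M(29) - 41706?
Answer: -37530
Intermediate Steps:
j(h) = 2*h**2 (j(h) = h*(2*h) = 2*h**2)
M(H) = 144*H (M(H) = (2*(-6)**2)*(H + H) = (2*36)*(2*H) = 72*(2*H) = 144*H)
M(29) - 41706 = 144*29 - 41706 = 4176 - 41706 = -37530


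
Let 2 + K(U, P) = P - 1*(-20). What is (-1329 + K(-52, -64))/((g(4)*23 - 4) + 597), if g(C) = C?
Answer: -275/137 ≈ -2.0073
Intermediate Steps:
K(U, P) = 18 + P (K(U, P) = -2 + (P - 1*(-20)) = -2 + (P + 20) = -2 + (20 + P) = 18 + P)
(-1329 + K(-52, -64))/((g(4)*23 - 4) + 597) = (-1329 + (18 - 64))/((4*23 - 4) + 597) = (-1329 - 46)/((92 - 4) + 597) = -1375/(88 + 597) = -1375/685 = -1375*1/685 = -275/137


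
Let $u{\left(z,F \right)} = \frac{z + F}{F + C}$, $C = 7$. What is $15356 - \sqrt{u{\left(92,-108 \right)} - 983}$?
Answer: $15356 - \frac{i \sqrt{10025967}}{101} \approx 15356.0 - 31.35 i$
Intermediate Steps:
$u{\left(z,F \right)} = \frac{F + z}{7 + F}$ ($u{\left(z,F \right)} = \frac{z + F}{F + 7} = \frac{F + z}{7 + F}$)
$15356 - \sqrt{u{\left(92,-108 \right)} - 983} = 15356 - \sqrt{\frac{-108 + 92}{7 - 108} - 983} = 15356 - \sqrt{\frac{1}{-101} \left(-16\right) - 983} = 15356 - \sqrt{\left(- \frac{1}{101}\right) \left(-16\right) - 983} = 15356 - \sqrt{\frac{16}{101} - 983} = 15356 - \sqrt{- \frac{99267}{101}} = 15356 - \frac{i \sqrt{10025967}}{101}$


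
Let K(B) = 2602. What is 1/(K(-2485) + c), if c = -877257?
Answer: -1/874655 ≈ -1.1433e-6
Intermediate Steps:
1/(K(-2485) + c) = 1/(2602 - 877257) = 1/(-874655) = -1/874655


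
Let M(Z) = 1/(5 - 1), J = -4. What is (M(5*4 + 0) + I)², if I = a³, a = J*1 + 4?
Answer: 1/16 ≈ 0.062500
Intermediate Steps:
a = 0 (a = -4*1 + 4 = -4 + 4 = 0)
I = 0 (I = 0³ = 0)
M(Z) = ¼ (M(Z) = 1/4 = ¼)
(M(5*4 + 0) + I)² = (¼ + 0)² = (¼)² = 1/16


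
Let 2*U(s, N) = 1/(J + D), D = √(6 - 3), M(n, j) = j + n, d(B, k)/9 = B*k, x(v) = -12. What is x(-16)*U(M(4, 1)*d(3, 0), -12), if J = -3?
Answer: 3 + √3 ≈ 4.7320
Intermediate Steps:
d(B, k) = 9*B*k (d(B, k) = 9*(B*k) = 9*B*k)
D = √3 ≈ 1.7320
U(s, N) = 1/(2*(-3 + √3))
x(-16)*U(M(4, 1)*d(3, 0), -12) = -12*(-¼ - √3/12) = 3 + √3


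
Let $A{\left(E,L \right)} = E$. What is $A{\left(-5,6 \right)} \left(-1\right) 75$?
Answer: $375$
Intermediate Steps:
$A{\left(-5,6 \right)} \left(-1\right) 75 = \left(-5\right) \left(-1\right) 75 = 5 \cdot 75 = 375$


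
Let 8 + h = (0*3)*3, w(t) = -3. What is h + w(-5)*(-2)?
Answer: -2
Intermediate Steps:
h = -8 (h = -8 + (0*3)*3 = -8 + 0*3 = -8 + 0 = -8)
h + w(-5)*(-2) = -8 - 3*(-2) = -8 + 6 = -2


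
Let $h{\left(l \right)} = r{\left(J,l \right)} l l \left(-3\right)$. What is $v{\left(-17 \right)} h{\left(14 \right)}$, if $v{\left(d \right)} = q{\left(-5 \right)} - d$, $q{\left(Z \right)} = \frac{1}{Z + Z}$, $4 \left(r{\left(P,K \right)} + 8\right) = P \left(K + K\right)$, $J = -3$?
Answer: $\frac{1440894}{5} \approx 2.8818 \cdot 10^{5}$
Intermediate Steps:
$r{\left(P,K \right)} = -8 + \frac{K P}{2}$ ($r{\left(P,K \right)} = -8 + \frac{P \left(K + K\right)}{4} = -8 + \frac{P 2 K}{4} = -8 + \frac{2 K P}{4} = -8 + \frac{K P}{2}$)
$q{\left(Z \right)} = \frac{1}{2 Z}$
$v{\left(d \right)} = - \frac{1}{10} - d$ ($v{\left(d \right)} = \frac{1}{2 \left(-5\right)} - d = \frac{1}{2} \left(- \frac{1}{5}\right) - d = - \frac{1}{10} - d$)
$h{\left(l \right)} = - 3 l^{2} \left(-8 - \frac{3 l}{2}\right)$ ($h{\left(l \right)} = \left(-8 + \frac{1}{2} l \left(-3\right)\right) l l \left(-3\right) = \left(-8 - \frac{3 l}{2}\right) l l \left(-3\right) = l \left(-8 - \frac{3 l}{2}\right) l \left(-3\right) = l^{2} \left(-8 - \frac{3 l}{2}\right) \left(-3\right) = - 3 l^{2} \left(-8 - \frac{3 l}{2}\right)$)
$v{\left(-17 \right)} h{\left(14 \right)} = \left(- \frac{1}{10} - -17\right) 14^{2} \left(24 + \frac{9}{2} \cdot 14\right) = \left(- \frac{1}{10} + 17\right) 196 \left(24 + 63\right) = \frac{169 \cdot 196 \cdot 87}{10} = \frac{169}{10} \cdot 17052 = \frac{1440894}{5}$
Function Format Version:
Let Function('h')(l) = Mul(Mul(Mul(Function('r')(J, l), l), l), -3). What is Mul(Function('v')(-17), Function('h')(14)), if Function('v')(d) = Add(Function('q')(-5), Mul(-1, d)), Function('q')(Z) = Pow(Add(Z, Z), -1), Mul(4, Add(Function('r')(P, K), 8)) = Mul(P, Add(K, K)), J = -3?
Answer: Rational(1440894, 5) ≈ 2.8818e+5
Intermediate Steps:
Function('r')(P, K) = Add(-8, Mul(Rational(1, 2), K, P)) (Function('r')(P, K) = Add(-8, Mul(Rational(1, 4), Mul(P, Add(K, K)))) = Add(-8, Mul(Rational(1, 4), Mul(P, Mul(2, K)))) = Add(-8, Mul(Rational(1, 4), Mul(2, K, P))) = Add(-8, Mul(Rational(1, 2), K, P)))
Function('q')(Z) = Mul(Rational(1, 2), Pow(Z, -1)) (Function('q')(Z) = Pow(Mul(2, Z), -1) = Mul(Rational(1, 2), Pow(Z, -1)))
Function('v')(d) = Add(Rational(-1, 10), Mul(-1, d)) (Function('v')(d) = Add(Mul(Rational(1, 2), Pow(-5, -1)), Mul(-1, d)) = Add(Mul(Rational(1, 2), Rational(-1, 5)), Mul(-1, d)) = Add(Rational(-1, 10), Mul(-1, d)))
Function('h')(l) = Mul(-3, Pow(l, 2), Add(-8, Mul(Rational(-3, 2), l))) (Function('h')(l) = Mul(Mul(Mul(Add(-8, Mul(Rational(1, 2), l, -3)), l), l), -3) = Mul(Mul(Mul(Add(-8, Mul(Rational(-3, 2), l)), l), l), -3) = Mul(Mul(Mul(l, Add(-8, Mul(Rational(-3, 2), l))), l), -3) = Mul(Mul(Pow(l, 2), Add(-8, Mul(Rational(-3, 2), l))), -3) = Mul(-3, Pow(l, 2), Add(-8, Mul(Rational(-3, 2), l))))
Mul(Function('v')(-17), Function('h')(14)) = Mul(Add(Rational(-1, 10), Mul(-1, -17)), Mul(Pow(14, 2), Add(24, Mul(Rational(9, 2), 14)))) = Mul(Add(Rational(-1, 10), 17), Mul(196, Add(24, 63))) = Mul(Rational(169, 10), Mul(196, 87)) = Mul(Rational(169, 10), 17052) = Rational(1440894, 5)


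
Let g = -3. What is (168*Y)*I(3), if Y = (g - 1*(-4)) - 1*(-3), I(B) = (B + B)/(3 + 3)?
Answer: 672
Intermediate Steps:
I(B) = B/3 (I(B) = (2*B)/6 = (2*B)*(1/6) = B/3)
Y = 4 (Y = (-3 - 1*(-4)) - 1*(-3) = (-3 + 4) + 3 = 1 + 3 = 4)
(168*Y)*I(3) = (168*4)*((1/3)*3) = 672*1 = 672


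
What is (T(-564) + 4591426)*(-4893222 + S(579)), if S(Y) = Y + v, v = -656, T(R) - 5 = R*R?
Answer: -24023783559573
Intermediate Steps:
T(R) = 5 + R² (T(R) = 5 + R*R = 5 + R²)
S(Y) = -656 + Y (S(Y) = Y - 656 = -656 + Y)
(T(-564) + 4591426)*(-4893222 + S(579)) = ((5 + (-564)²) + 4591426)*(-4893222 + (-656 + 579)) = ((5 + 318096) + 4591426)*(-4893222 - 77) = (318101 + 4591426)*(-4893299) = 4909527*(-4893299) = -24023783559573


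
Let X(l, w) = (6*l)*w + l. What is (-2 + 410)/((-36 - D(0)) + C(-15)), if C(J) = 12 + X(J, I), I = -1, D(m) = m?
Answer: 8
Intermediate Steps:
X(l, w) = l + 6*l*w (X(l, w) = 6*l*w + l = l + 6*l*w)
C(J) = 12 - 5*J (C(J) = 12 + J*(1 + 6*(-1)) = 12 + J*(1 - 6) = 12 + J*(-5) = 12 - 5*J)
(-2 + 410)/((-36 - D(0)) + C(-15)) = (-2 + 410)/((-36 - 1*0) + (12 - 5*(-15))) = 408/((-36 + 0) + (12 + 75)) = 408/(-36 + 87) = 408/51 = 408*(1/51) = 8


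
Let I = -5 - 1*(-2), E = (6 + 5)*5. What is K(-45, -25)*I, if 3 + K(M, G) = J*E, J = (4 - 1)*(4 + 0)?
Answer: -1971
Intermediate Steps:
J = 12 (J = 3*4 = 12)
E = 55 (E = 11*5 = 55)
K(M, G) = 657 (K(M, G) = -3 + 12*55 = -3 + 660 = 657)
I = -3 (I = -5 + 2 = -3)
K(-45, -25)*I = 657*(-3) = -1971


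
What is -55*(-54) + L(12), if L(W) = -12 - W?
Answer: 2946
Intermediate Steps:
-55*(-54) + L(12) = -55*(-54) + (-12 - 1*12) = 2970 + (-12 - 12) = 2970 - 24 = 2946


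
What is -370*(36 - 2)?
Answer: -12580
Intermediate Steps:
-370*(36 - 2) = -370*34 = -12580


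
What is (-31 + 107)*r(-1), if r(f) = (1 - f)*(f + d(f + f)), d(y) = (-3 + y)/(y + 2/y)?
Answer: 304/3 ≈ 101.33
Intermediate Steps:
d(y) = (-3 + y)/(y + 2/y)
r(f) = (1 - f)*(f + 2*f*(-3 + 2*f)/(2 + 4*f²)) (r(f) = (1 - f)*(f + (f + f)*(-3 + (f + f))/(2 + (f + f)²)) = (1 - f)*(f + (2*f)*(-3 + 2*f)/(2 + (2*f)²)) = (1 - f)*(f + (2*f)*(-3 + 2*f)/(2 + 4*f²)) = (1 - f)*(f + 2*f*(-3 + 2*f)/(2 + 4*f²)))
(-31 + 107)*r(-1) = (-31 + 107)*(2*(-1)*(-1 - 1*(-1)³ + 2*(-1))/(1 + 2*(-1)²)) = 76*(2*(-1)*(-1 - 1*(-1) - 2)/(1 + 2*1)) = 76*(2*(-1)*(-1 + 1 - 2)/(1 + 2)) = 76*(2*(-1)*(-2)/3) = 76*(2*(-1)*(⅓)*(-2)) = 76*(4/3) = 304/3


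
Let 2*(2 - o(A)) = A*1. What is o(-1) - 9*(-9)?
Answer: 167/2 ≈ 83.500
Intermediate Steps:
o(A) = 2 - A/2
o(-1) - 9*(-9) = (2 - 1/2*(-1)) - 9*(-9) = (2 + 1/2) + 81 = 5/2 + 81 = 167/2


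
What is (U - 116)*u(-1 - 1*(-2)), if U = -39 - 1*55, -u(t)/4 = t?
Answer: 840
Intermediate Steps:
u(t) = -4*t
U = -94 (U = -39 - 55 = -94)
(U - 116)*u(-1 - 1*(-2)) = (-94 - 116)*(-4*(-1 - 1*(-2))) = -(-840)*(-1 + 2) = -(-840) = -210*(-4) = 840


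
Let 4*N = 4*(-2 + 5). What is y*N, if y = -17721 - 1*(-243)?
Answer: -52434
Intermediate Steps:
N = 3 (N = (4*(-2 + 5))/4 = (4*3)/4 = (¼)*12 = 3)
y = -17478 (y = -17721 + 243 = -17478)
y*N = -17478*3 = -52434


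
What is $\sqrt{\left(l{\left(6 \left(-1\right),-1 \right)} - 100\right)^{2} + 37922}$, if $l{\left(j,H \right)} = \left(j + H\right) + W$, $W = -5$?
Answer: $\sqrt{50466} \approx 224.65$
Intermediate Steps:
$l{\left(j,H \right)} = -5 + H + j$ ($l{\left(j,H \right)} = \left(j + H\right) - 5 = \left(H + j\right) - 5 = -5 + H + j$)
$\sqrt{\left(l{\left(6 \left(-1\right),-1 \right)} - 100\right)^{2} + 37922} = \sqrt{\left(\left(-5 - 1 + 6 \left(-1\right)\right) - 100\right)^{2} + 37922} = \sqrt{\left(\left(-5 - 1 - 6\right) - 100\right)^{2} + 37922} = \sqrt{\left(-12 - 100\right)^{2} + 37922} = \sqrt{\left(-112\right)^{2} + 37922} = \sqrt{12544 + 37922} = \sqrt{50466}$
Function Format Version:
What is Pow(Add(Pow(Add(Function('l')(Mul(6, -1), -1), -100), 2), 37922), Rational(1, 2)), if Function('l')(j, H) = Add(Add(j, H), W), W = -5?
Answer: Pow(50466, Rational(1, 2)) ≈ 224.65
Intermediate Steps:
Function('l')(j, H) = Add(-5, H, j) (Function('l')(j, H) = Add(Add(j, H), -5) = Add(Add(H, j), -5) = Add(-5, H, j))
Pow(Add(Pow(Add(Function('l')(Mul(6, -1), -1), -100), 2), 37922), Rational(1, 2)) = Pow(Add(Pow(Add(Add(-5, -1, Mul(6, -1)), -100), 2), 37922), Rational(1, 2)) = Pow(Add(Pow(Add(Add(-5, -1, -6), -100), 2), 37922), Rational(1, 2)) = Pow(Add(Pow(Add(-12, -100), 2), 37922), Rational(1, 2)) = Pow(Add(Pow(-112, 2), 37922), Rational(1, 2)) = Pow(Add(12544, 37922), Rational(1, 2)) = Pow(50466, Rational(1, 2))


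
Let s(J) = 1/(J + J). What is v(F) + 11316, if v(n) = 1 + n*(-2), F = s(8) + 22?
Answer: 90183/8 ≈ 11273.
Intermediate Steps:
s(J) = 1/(2*J)
F = 353/16 (F = (½)/8 + 22 = (½)*(⅛) + 22 = 1/16 + 22 = 353/16 ≈ 22.063)
v(n) = 1 - 2*n
v(F) + 11316 = (1 - 2*353/16) + 11316 = (1 - 353/8) + 11316 = -345/8 + 11316 = 90183/8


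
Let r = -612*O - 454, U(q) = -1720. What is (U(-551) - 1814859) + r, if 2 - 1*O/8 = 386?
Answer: 63031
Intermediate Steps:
O = -3072 (O = 16 - 8*386 = 16 - 3088 = -3072)
r = 1879610 (r = -612*(-3072) - 454 = 1880064 - 454 = 1879610)
(U(-551) - 1814859) + r = (-1720 - 1814859) + 1879610 = -1816579 + 1879610 = 63031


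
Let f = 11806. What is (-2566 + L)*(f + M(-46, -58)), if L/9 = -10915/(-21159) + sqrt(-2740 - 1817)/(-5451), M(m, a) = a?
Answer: -70743530748/2351 - 246708*I*sqrt(93)/1817 ≈ -3.0091e+7 - 1309.4*I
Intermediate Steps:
L = 10915/2351 - 21*I*sqrt(93)/1817 (L = 9*(-10915/(-21159) + sqrt(-2740 - 1817)/(-5451)) = 9*(-10915*(-1/21159) + sqrt(-4557)*(-1/5451)) = 9*(10915/21159 + (7*I*sqrt(93))*(-1/5451)) = 9*(10915/21159 - 7*I*sqrt(93)/5451) = 10915/2351 - 21*I*sqrt(93)/1817 ≈ 4.6427 - 0.11146*I)
(-2566 + L)*(f + M(-46, -58)) = (-2566 + (10915/2351 - 21*I*sqrt(93)/1817))*(11806 - 58) = (-6021751/2351 - 21*I*sqrt(93)/1817)*11748 = -70743530748/2351 - 246708*I*sqrt(93)/1817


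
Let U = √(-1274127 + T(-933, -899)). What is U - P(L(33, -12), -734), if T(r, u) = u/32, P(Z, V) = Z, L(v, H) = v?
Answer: -33 + I*√81545926/8 ≈ -33.0 + 1128.8*I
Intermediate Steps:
T(r, u) = u/32 (T(r, u) = u*(1/32) = u/32)
U = I*√81545926/8 (U = √(-1274127 + (1/32)*(-899)) = √(-1274127 - 899/32) = √(-40772963/32) = I*√81545926/8 ≈ 1128.8*I)
U - P(L(33, -12), -734) = I*√81545926/8 - 1*33 = I*√81545926/8 - 33 = -33 + I*√81545926/8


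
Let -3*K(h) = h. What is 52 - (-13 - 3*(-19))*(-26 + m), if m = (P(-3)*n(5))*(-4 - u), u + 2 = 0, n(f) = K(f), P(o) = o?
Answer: 1636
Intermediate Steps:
K(h) = -h/3
n(f) = -f/3
u = -2 (u = -2 + 0 = -2)
m = -10 (m = (-(-1)*5)*(-4 - 1*(-2)) = (-3*(-5/3))*(-4 + 2) = 5*(-2) = -10)
52 - (-13 - 3*(-19))*(-26 + m) = 52 - (-13 - 3*(-19))*(-26 - 10) = 52 - (-13 + 57)*(-36) = 52 - 44*(-36) = 52 - 1*(-1584) = 52 + 1584 = 1636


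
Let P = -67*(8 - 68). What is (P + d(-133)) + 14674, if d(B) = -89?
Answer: 18605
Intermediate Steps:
P = 4020 (P = -67*(-60) = 4020)
(P + d(-133)) + 14674 = (4020 - 89) + 14674 = 3931 + 14674 = 18605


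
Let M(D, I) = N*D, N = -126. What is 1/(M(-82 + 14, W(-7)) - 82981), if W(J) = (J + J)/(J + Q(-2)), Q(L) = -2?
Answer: -1/74413 ≈ -1.3439e-5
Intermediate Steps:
W(J) = 2*J/(-2 + J) (W(J) = (J + J)/(J - 2) = (2*J)/(-2 + J) = 2*J/(-2 + J))
M(D, I) = -126*D
1/(M(-82 + 14, W(-7)) - 82981) = 1/(-126*(-82 + 14) - 82981) = 1/(-126*(-68) - 82981) = 1/(8568 - 82981) = 1/(-74413) = -1/74413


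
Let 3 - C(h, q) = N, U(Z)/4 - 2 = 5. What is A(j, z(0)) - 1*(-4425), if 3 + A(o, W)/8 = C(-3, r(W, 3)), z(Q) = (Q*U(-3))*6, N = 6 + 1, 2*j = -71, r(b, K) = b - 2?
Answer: 4369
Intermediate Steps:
U(Z) = 28 (U(Z) = 8 + 4*5 = 8 + 20 = 28)
r(b, K) = -2 + b
j = -71/2 (j = (1/2)*(-71) = -71/2 ≈ -35.500)
N = 7
z(Q) = 168*Q (z(Q) = (Q*28)*6 = (28*Q)*6 = 168*Q)
C(h, q) = -4 (C(h, q) = 3 - 1*7 = 3 - 7 = -4)
A(o, W) = -56 (A(o, W) = -24 + 8*(-4) = -24 - 32 = -56)
A(j, z(0)) - 1*(-4425) = -56 - 1*(-4425) = -56 + 4425 = 4369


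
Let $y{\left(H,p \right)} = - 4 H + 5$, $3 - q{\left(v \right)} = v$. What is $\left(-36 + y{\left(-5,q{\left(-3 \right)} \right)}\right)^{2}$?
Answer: $121$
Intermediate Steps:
$q{\left(v \right)} = 3 - v$
$y{\left(H,p \right)} = 5 - 4 H$
$\left(-36 + y{\left(-5,q{\left(-3 \right)} \right)}\right)^{2} = \left(-36 + \left(5 - -20\right)\right)^{2} = \left(-36 + \left(5 + 20\right)\right)^{2} = \left(-36 + 25\right)^{2} = \left(-11\right)^{2} = 121$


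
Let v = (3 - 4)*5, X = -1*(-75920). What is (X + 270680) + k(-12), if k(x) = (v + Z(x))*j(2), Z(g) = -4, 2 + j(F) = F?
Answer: 346600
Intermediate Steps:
j(F) = -2 + F
X = 75920
v = -5 (v = -1*5 = -5)
k(x) = 0 (k(x) = (-5 - 4)*(-2 + 2) = -9*0 = 0)
(X + 270680) + k(-12) = (75920 + 270680) + 0 = 346600 + 0 = 346600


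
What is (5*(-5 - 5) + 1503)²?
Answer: 2111209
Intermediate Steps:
(5*(-5 - 5) + 1503)² = (5*(-10) + 1503)² = (-50 + 1503)² = 1453² = 2111209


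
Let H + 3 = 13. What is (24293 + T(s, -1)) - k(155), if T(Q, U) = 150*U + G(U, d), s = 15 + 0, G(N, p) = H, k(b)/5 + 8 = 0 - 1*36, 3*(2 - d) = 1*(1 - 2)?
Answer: 24373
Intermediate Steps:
H = 10 (H = -3 + 13 = 10)
d = 7/3 (d = 2 - (1 - 2)/3 = 2 - (-1)/3 = 2 - ⅓*(-1) = 2 + ⅓ = 7/3 ≈ 2.3333)
k(b) = -220 (k(b) = -40 + 5*(0 - 1*36) = -40 + 5*(0 - 36) = -40 + 5*(-36) = -40 - 180 = -220)
G(N, p) = 10
s = 15
T(Q, U) = 10 + 150*U (T(Q, U) = 150*U + 10 = 10 + 150*U)
(24293 + T(s, -1)) - k(155) = (24293 + (10 + 150*(-1))) - 1*(-220) = (24293 + (10 - 150)) + 220 = (24293 - 140) + 220 = 24153 + 220 = 24373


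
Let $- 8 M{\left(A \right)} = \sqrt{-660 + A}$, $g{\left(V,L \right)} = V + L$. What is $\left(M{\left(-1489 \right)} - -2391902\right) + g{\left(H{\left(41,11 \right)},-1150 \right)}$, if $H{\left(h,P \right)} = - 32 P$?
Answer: $2390400 - \frac{i \sqrt{2149}}{8} \approx 2.3904 \cdot 10^{6} - 5.7947 i$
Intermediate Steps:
$g{\left(V,L \right)} = L + V$
$M{\left(A \right)} = - \frac{\sqrt{-660 + A}}{8}$
$\left(M{\left(-1489 \right)} - -2391902\right) + g{\left(H{\left(41,11 \right)},-1150 \right)} = \left(- \frac{\sqrt{-660 - 1489}}{8} - -2391902\right) - 1502 = \left(- \frac{\sqrt{-2149}}{8} + 2391902\right) - 1502 = \left(- \frac{i \sqrt{2149}}{8} + 2391902\right) - 1502 = \left(2391902 - \frac{i \sqrt{2149}}{8}\right) - 1502 = 2390400 - \frac{i \sqrt{2149}}{8}$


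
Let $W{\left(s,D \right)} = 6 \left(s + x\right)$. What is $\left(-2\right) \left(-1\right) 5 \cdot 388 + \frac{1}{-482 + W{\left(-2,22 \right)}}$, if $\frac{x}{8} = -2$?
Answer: $\frac{2289199}{590} \approx 3880.0$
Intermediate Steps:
$x = -16$ ($x = 8 \left(-2\right) = -16$)
$W{\left(s,D \right)} = -96 + 6 s$ ($W{\left(s,D \right)} = 6 \left(s - 16\right) = 6 \left(-16 + s\right) = -96 + 6 s$)
$\left(-2\right) \left(-1\right) 5 \cdot 388 + \frac{1}{-482 + W{\left(-2,22 \right)}} = \left(-2\right) \left(-1\right) 5 \cdot 388 + \frac{1}{-482 + \left(-96 + 6 \left(-2\right)\right)} = 2 \cdot 5 \cdot 388 + \frac{1}{-482 - 108} = 10 \cdot 388 + \frac{1}{-482 - 108} = 3880 + \frac{1}{-590} = 3880 - \frac{1}{590} = \frac{2289199}{590}$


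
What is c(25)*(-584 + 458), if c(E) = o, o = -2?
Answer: 252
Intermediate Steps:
c(E) = -2
c(25)*(-584 + 458) = -2*(-584 + 458) = -2*(-126) = 252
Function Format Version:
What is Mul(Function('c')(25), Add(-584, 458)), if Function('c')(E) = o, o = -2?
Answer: 252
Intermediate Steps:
Function('c')(E) = -2
Mul(Function('c')(25), Add(-584, 458)) = Mul(-2, Add(-584, 458)) = Mul(-2, -126) = 252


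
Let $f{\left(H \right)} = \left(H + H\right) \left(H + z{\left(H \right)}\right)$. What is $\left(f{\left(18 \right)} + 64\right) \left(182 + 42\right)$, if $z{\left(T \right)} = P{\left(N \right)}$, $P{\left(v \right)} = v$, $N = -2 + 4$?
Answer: $175616$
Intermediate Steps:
$N = 2$
$z{\left(T \right)} = 2$
$f{\left(H \right)} = 2 H \left(2 + H\right)$ ($f{\left(H \right)} = \left(H + H\right) \left(H + 2\right) = 2 H \left(2 + H\right)$)
$\left(f{\left(18 \right)} + 64\right) \left(182 + 42\right) = \left(2 \cdot 18 \left(2 + 18\right) + 64\right) \left(182 + 42\right) = \left(2 \cdot 18 \cdot 20 + 64\right) 224 = \left(720 + 64\right) 224 = 784 \cdot 224 = 175616$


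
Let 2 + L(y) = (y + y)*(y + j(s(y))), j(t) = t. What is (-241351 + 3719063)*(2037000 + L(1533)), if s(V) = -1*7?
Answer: 23355319166368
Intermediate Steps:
s(V) = -7
L(y) = -2 + 2*y*(-7 + y) (L(y) = -2 + (y + y)*(y - 7) = -2 + (2*y)*(-7 + y) = -2 + 2*y*(-7 + y))
(-241351 + 3719063)*(2037000 + L(1533)) = (-241351 + 3719063)*(2037000 + (-2 - 14*1533 + 2*1533**2)) = 3477712*(2037000 + (-2 - 21462 + 2*2350089)) = 3477712*(2037000 + (-2 - 21462 + 4700178)) = 3477712*(2037000 + 4678714) = 3477712*6715714 = 23355319166368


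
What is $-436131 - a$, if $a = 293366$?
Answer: $-729497$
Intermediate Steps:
$-436131 - a = -436131 - 293366 = -729497$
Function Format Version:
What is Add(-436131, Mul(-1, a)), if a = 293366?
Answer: -729497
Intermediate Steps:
Add(-436131, Mul(-1, a)) = Add(-436131, Mul(-1, 293366)) = Add(-436131, -293366) = -729497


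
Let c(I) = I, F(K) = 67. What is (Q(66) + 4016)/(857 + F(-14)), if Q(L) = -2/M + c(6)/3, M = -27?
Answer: 27122/6237 ≈ 4.3486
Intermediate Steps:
Q(L) = 56/27 (Q(L) = -2/(-27) + 6/3 = -2*(-1/27) + 6*(⅓) = 2/27 + 2 = 56/27)
(Q(66) + 4016)/(857 + F(-14)) = (56/27 + 4016)/(857 + 67) = (108488/27)/924 = (108488/27)*(1/924) = 27122/6237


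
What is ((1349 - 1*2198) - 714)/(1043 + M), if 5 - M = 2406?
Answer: 1563/1358 ≈ 1.1510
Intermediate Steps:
M = -2401 (M = 5 - 1*2406 = 5 - 2406 = -2401)
((1349 - 1*2198) - 714)/(1043 + M) = ((1349 - 1*2198) - 714)/(1043 - 2401) = ((1349 - 2198) - 714)/(-1358) = (-849 - 714)*(-1/1358) = -1563*(-1/1358) = 1563/1358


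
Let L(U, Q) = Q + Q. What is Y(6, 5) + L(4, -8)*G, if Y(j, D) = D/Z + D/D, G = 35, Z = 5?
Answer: -558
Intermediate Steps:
L(U, Q) = 2*Q
Y(j, D) = 1 + D/5 (Y(j, D) = D/5 + D/D = D*(⅕) + 1 = D/5 + 1 = 1 + D/5)
Y(6, 5) + L(4, -8)*G = (1 + (⅕)*5) + (2*(-8))*35 = (1 + 1) - 16*35 = 2 - 560 = -558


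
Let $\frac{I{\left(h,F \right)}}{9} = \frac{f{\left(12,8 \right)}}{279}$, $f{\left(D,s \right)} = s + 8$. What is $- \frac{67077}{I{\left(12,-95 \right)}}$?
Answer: $- \frac{2079387}{16} \approx -1.2996 \cdot 10^{5}$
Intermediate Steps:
$f{\left(D,s \right)} = 8 + s$
$I{\left(h,F \right)} = \frac{16}{31}$ ($I{\left(h,F \right)} = 9 \frac{8 + 8}{279} = 9 \cdot 16 \cdot \frac{1}{279} = 9 \cdot \frac{16}{279} = \frac{16}{31}$)
$- \frac{67077}{I{\left(12,-95 \right)}} = - \frac{67077}{\frac{16}{31}} = \left(-67077\right) \frac{31}{16} = - \frac{2079387}{16}$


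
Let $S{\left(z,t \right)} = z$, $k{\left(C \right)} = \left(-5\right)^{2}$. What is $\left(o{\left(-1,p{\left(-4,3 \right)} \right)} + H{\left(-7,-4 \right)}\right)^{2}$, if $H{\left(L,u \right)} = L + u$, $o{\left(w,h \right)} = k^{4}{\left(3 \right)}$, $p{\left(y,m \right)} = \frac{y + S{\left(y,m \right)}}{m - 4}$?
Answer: $152579296996$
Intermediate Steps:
$k{\left(C \right)} = 25$
$p{\left(y,m \right)} = \frac{2 y}{-4 + m}$ ($p{\left(y,m \right)} = \frac{y + y}{m - 4} = \frac{2 y}{-4 + m}$)
$o{\left(w,h \right)} = 390625$ ($o{\left(w,h \right)} = 25^{4} = 390625$)
$\left(o{\left(-1,p{\left(-4,3 \right)} \right)} + H{\left(-7,-4 \right)}\right)^{2} = \left(390625 - 11\right)^{2} = 390614^{2} = 152579296996$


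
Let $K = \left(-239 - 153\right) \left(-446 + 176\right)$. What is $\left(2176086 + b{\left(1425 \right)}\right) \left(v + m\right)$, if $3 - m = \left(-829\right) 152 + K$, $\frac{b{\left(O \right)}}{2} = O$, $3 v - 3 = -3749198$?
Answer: $-2679134000784$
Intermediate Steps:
$v = - \frac{3749195}{3}$ ($v = 1 + \frac{1}{3} \left(-3749198\right) = 1 - \frac{3749198}{3} = - \frac{3749195}{3} \approx -1.2497 \cdot 10^{6}$)
$b{\left(O \right)} = 2 O$
$K = 105840$ ($K = \left(-392\right) \left(-270\right) = 105840$)
$m = 20171$ ($m = 3 - \left(\left(-829\right) 152 + 105840\right) = 3 - \left(-126008 + 105840\right) = 3 - -20168 = 3 + 20168 = 20171$)
$\left(2176086 + b{\left(1425 \right)}\right) \left(v + m\right) = \left(2176086 + 2 \cdot 1425\right) \left(- \frac{3749195}{3} + 20171\right) = \left(2176086 + 2850\right) \left(- \frac{3688682}{3}\right) = 2178936 \left(- \frac{3688682}{3}\right) = -2679134000784$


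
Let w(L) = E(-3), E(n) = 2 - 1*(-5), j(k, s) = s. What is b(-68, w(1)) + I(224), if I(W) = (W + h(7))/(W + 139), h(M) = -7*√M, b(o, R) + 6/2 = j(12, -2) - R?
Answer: -4132/363 - 7*√7/363 ≈ -11.434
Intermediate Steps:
E(n) = 7 (E(n) = 2 + 5 = 7)
w(L) = 7
b(o, R) = -5 - R (b(o, R) = -3 + (-2 - R) = -5 - R)
I(W) = (W - 7*√7)/(139 + W) (I(W) = (W - 7*√7)/(W + 139) = (W - 7*√7)/(139 + W))
b(-68, w(1)) + I(224) = (-5 - 1*7) + (224 - 7*√7)/(139 + 224) = (-5 - 7) + (224 - 7*√7)/363 = -12 + (224 - 7*√7)/363 = -12 + (224/363 - 7*√7/363) = -4132/363 - 7*√7/363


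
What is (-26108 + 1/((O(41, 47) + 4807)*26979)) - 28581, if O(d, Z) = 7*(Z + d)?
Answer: -8001389921612/146307117 ≈ -54689.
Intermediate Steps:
O(d, Z) = 7*Z + 7*d
(-26108 + 1/((O(41, 47) + 4807)*26979)) - 28581 = (-26108 + 1/(((7*47 + 7*41) + 4807)*26979)) - 28581 = (-26108 + (1/26979)/((329 + 287) + 4807)) - 28581 = (-26108 + (1/26979)/(616 + 4807)) - 28581 = (-26108 + (1/26979)/5423) - 28581 = (-26108 + (1/5423)*(1/26979)) - 28581 = (-26108 + 1/146307117) - 28581 = -3819786210635/146307117 - 28581 = -8001389921612/146307117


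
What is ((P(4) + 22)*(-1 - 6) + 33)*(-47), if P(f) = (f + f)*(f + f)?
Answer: 26743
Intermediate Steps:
P(f) = 4*f² (P(f) = (2*f)*(2*f) = 4*f²)
((P(4) + 22)*(-1 - 6) + 33)*(-47) = ((4*4² + 22)*(-1 - 6) + 33)*(-47) = ((4*16 + 22)*(-7) + 33)*(-47) = ((64 + 22)*(-7) + 33)*(-47) = (86*(-7) + 33)*(-47) = (-602 + 33)*(-47) = -569*(-47) = 26743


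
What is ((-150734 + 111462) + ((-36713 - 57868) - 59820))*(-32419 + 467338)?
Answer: -84232067487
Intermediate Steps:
((-150734 + 111462) + ((-36713 - 57868) - 59820))*(-32419 + 467338) = (-39272 + (-94581 - 59820))*434919 = (-39272 - 154401)*434919 = -193673*434919 = -84232067487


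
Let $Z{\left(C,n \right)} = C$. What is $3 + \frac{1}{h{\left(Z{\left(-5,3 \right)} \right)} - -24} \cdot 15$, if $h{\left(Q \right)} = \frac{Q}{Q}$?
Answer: $\frac{18}{5} \approx 3.6$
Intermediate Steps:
$h{\left(Q \right)} = 1$
$3 + \frac{1}{h{\left(Z{\left(-5,3 \right)} \right)} - -24} \cdot 15 = 3 + \frac{1}{1 - -24} \cdot 15 = 3 + \frac{1}{1 + 24} \cdot 15 = 3 + \frac{1}{25} \cdot 15 = 3 + \frac{3}{5} = \frac{18}{5}$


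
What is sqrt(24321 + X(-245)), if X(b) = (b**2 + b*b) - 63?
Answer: 2*sqrt(36077) ≈ 379.88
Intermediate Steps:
X(b) = -63 + 2*b**2 (X(b) = (b**2 + b**2) - 63 = 2*b**2 - 63 = -63 + 2*b**2)
sqrt(24321 + X(-245)) = sqrt(24321 + (-63 + 2*(-245)**2)) = sqrt(24321 + (-63 + 2*60025)) = sqrt(24321 + (-63 + 120050)) = sqrt(24321 + 119987) = sqrt(144308) = 2*sqrt(36077)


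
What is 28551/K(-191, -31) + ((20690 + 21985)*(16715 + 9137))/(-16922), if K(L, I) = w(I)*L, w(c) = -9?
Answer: -315996046313/4848153 ≈ -65179.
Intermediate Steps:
K(L, I) = -9*L
28551/K(-191, -31) + ((20690 + 21985)*(16715 + 9137))/(-16922) = 28551/((-9*(-191))) + ((20690 + 21985)*(16715 + 9137))/(-16922) = 28551/1719 + (42675*25852)*(-1/16922) = 28551*(1/1719) + 1103234100*(-1/16922) = 9517/573 - 551617050/8461 = -315996046313/4848153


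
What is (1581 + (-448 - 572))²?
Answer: 314721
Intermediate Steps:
(1581 + (-448 - 572))² = (1581 - 1020)² = 561² = 314721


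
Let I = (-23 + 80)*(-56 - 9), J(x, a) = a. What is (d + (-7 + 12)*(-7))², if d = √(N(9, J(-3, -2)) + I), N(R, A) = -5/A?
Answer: (-70 + I*√14810)²/4 ≈ -2477.5 - 4259.4*I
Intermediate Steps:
I = -3705 (I = 57*(-65) = -3705)
d = I*√14810/2 (d = √(-5/(-2) - 3705) = √(-5*(-½) - 3705) = √(5/2 - 3705) = √(-7405/2) = I*√14810/2 ≈ 60.848*I)
(d + (-7 + 12)*(-7))² = (I*√14810/2 + (-7 + 12)*(-7))² = (I*√14810/2 + 5*(-7))² = (I*√14810/2 - 35)² = (-35 + I*√14810/2)²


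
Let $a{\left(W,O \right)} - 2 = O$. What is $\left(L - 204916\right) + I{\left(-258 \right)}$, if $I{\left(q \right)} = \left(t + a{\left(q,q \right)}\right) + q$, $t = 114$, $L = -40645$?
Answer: $-245961$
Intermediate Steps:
$a{\left(W,O \right)} = 2 + O$
$I{\left(q \right)} = 116 + 2 q$ ($I{\left(q \right)} = \left(114 + \left(2 + q\right)\right) + q = \left(116 + q\right) + q = 116 + 2 q$)
$\left(L - 204916\right) + I{\left(-258 \right)} = \left(-40645 - 204916\right) + \left(116 + 2 \left(-258\right)\right) = -245561 + \left(116 - 516\right) = -245561 - 400 = -245961$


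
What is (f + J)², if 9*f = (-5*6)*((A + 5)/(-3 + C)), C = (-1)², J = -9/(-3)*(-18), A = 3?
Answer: 14884/9 ≈ 1653.8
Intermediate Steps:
J = -54 (J = -9*(-⅓)*(-18) = 3*(-18) = -54)
C = 1
f = 40/3 (f = ((-5*6)*((3 + 5)/(-3 + 1)))/9 = (-240/(-2))/9 = (-240*(-1)/2)/9 = (-30*(-4))/9 = (⅑)*120 = 40/3 ≈ 13.333)
(f + J)² = (40/3 - 54)² = (-122/3)² = 14884/9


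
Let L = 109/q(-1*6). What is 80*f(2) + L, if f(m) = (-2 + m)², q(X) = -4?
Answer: -109/4 ≈ -27.250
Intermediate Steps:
L = -109/4 (L = 109/(-4) = 109*(-¼) = -109/4 ≈ -27.250)
80*f(2) + L = 80*(-2 + 2)² - 109/4 = 80*0² - 109/4 = 80*0 - 109/4 = 0 - 109/4 = -109/4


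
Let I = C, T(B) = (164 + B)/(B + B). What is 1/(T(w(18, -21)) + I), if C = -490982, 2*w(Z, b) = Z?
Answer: -18/8837503 ≈ -2.0368e-6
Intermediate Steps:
w(Z, b) = Z/2
T(B) = (164 + B)/(2*B) (T(B) = (164 + B)/((2*B)) = (164 + B)*(1/(2*B)) = (164 + B)/(2*B))
I = -490982
1/(T(w(18, -21)) + I) = 1/((164 + (1/2)*18)/(2*(((1/2)*18))) - 490982) = 1/((1/2)*(164 + 9)/9 - 490982) = 1/((1/2)*(1/9)*173 - 490982) = 1/(173/18 - 490982) = 1/(-8837503/18) = -18/8837503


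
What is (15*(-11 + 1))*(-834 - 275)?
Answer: 166350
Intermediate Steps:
(15*(-11 + 1))*(-834 - 275) = (15*(-10))*(-1109) = -150*(-1109) = 166350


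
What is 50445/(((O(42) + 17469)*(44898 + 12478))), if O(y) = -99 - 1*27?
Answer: 5605/110563552 ≈ 5.0695e-5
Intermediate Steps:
O(y) = -126 (O(y) = -99 - 27 = -126)
50445/(((O(42) + 17469)*(44898 + 12478))) = 50445/(((-126 + 17469)*(44898 + 12478))) = 50445/((17343*57376)) = 50445/995071968 = 50445*(1/995071968) = 5605/110563552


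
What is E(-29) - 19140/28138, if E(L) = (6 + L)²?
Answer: 675721/1279 ≈ 528.32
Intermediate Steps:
E(-29) - 19140/28138 = (6 - 29)² - 19140/28138 = (-23)² - 19140*1/28138 = 529 - 870/1279 = 675721/1279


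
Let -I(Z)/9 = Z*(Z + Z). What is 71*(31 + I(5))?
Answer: -29749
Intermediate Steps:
I(Z) = -18*Z² (I(Z) = -9*Z*(Z + Z) = -9*Z*2*Z = -18*Z²)
71*(31 + I(5)) = 71*(31 - 18*5²) = 71*(31 - 18*25) = 71*(31 - 450) = 71*(-419) = -29749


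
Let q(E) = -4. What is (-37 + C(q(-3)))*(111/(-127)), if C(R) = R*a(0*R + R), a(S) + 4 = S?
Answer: 555/127 ≈ 4.3701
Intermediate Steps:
a(S) = -4 + S
C(R) = R*(-4 + R) (C(R) = R*(-4 + (0*R + R)) = R*(-4 + (0 + R)) = R*(-4 + R))
(-37 + C(q(-3)))*(111/(-127)) = (-37 - 4*(-4 - 4))*(111/(-127)) = (-37 - 4*(-8))*(111*(-1/127)) = (-37 + 32)*(-111/127) = -5*(-111/127) = 555/127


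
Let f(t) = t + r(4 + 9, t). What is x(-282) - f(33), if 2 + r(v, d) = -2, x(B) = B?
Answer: -311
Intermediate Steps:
r(v, d) = -4 (r(v, d) = -2 - 2 = -4)
f(t) = -4 + t (f(t) = t - 4 = -4 + t)
x(-282) - f(33) = -282 - (-4 + 33) = -282 - 1*29 = -282 - 29 = -311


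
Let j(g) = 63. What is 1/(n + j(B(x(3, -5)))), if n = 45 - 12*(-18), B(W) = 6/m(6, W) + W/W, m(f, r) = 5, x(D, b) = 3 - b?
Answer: 1/324 ≈ 0.0030864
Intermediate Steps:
B(W) = 11/5 (B(W) = 6/5 + W/W = 6*(⅕) + 1 = 6/5 + 1 = 11/5)
n = 261 (n = 45 + 216 = 261)
1/(n + j(B(x(3, -5)))) = 1/(261 + 63) = 1/324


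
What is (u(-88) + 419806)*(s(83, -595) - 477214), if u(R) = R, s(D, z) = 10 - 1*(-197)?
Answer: -200208424026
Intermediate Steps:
s(D, z) = 207 (s(D, z) = 10 + 197 = 207)
(u(-88) + 419806)*(s(83, -595) - 477214) = (-88 + 419806)*(207 - 477214) = 419718*(-477007) = -200208424026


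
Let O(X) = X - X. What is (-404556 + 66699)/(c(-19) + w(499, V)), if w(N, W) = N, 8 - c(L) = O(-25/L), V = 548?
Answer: -8663/13 ≈ -666.38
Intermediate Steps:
O(X) = 0
c(L) = 8 (c(L) = 8 - 1*0 = 8 + 0 = 8)
(-404556 + 66699)/(c(-19) + w(499, V)) = (-404556 + 66699)/(8 + 499) = -337857/507 = -337857*1/507 = -8663/13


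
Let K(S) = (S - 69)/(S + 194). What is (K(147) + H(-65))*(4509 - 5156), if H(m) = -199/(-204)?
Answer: -54199837/69564 ≈ -779.14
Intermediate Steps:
H(m) = 199/204 (H(m) = -199*(-1/204) = 199/204)
K(S) = (-69 + S)/(194 + S)
(K(147) + H(-65))*(4509 - 5156) = ((-69 + 147)/(194 + 147) + 199/204)*(4509 - 5156) = (78/341 + 199/204)*(-647) = (83771/69564)*(-647) = -54199837/69564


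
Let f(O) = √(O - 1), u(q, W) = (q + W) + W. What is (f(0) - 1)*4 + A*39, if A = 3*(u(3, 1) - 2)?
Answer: 347 + 4*I ≈ 347.0 + 4.0*I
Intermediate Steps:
u(q, W) = q + 2*W (u(q, W) = (W + q) + W = q + 2*W)
f(O) = √(-1 + O)
A = 9 (A = 3*((3 + 2*1) - 2) = 3*((3 + 2) - 2) = 3*(5 - 2) = 3*3 = 9)
(f(0) - 1)*4 + A*39 = (√(-1 + 0) - 1)*4 + 9*39 = (√(-1) - 1)*4 + 351 = (I - 1)*4 + 351 = (-1 + I)*4 + 351 = (-4 + 4*I) + 351 = 347 + 4*I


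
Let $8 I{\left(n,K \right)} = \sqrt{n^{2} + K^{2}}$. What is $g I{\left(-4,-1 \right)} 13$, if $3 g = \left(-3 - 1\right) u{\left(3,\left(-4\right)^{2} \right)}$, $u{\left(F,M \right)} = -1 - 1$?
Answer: $\frac{13 \sqrt{17}}{3} \approx 17.867$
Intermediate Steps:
$u{\left(F,M \right)} = -2$ ($u{\left(F,M \right)} = -1 - 1 = -2$)
$g = \frac{8}{3}$ ($g = \frac{\left(-3 - 1\right) \left(-2\right)}{3} = \frac{\left(-4\right) \left(-2\right)}{3} = \frac{1}{3} \cdot 8 = \frac{8}{3} \approx 2.6667$)
$I{\left(n,K \right)} = \frac{\sqrt{K^{2} + n^{2}}}{8}$ ($I{\left(n,K \right)} = \frac{\sqrt{n^{2} + K^{2}}}{8} = \frac{\sqrt{K^{2} + n^{2}}}{8}$)
$g I{\left(-4,-1 \right)} 13 = \frac{8 \frac{\sqrt{\left(-1\right)^{2} + \left(-4\right)^{2}}}{8}}{3} \cdot 13 = \frac{8 \frac{\sqrt{1 + 16}}{8}}{3} \cdot 13 = \frac{8 \frac{\sqrt{17}}{8}}{3} \cdot 13 = \frac{\sqrt{17}}{3} \cdot 13 = \frac{13 \sqrt{17}}{3}$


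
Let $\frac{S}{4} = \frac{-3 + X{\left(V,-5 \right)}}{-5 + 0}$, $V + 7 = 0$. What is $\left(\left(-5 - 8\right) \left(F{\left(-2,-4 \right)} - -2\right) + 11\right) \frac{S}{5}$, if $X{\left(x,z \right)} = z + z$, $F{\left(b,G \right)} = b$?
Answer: $\frac{572}{25} \approx 22.88$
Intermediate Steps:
$V = -7$ ($V = -7 + 0 = -7$)
$X{\left(x,z \right)} = 2 z$
$S = \frac{52}{5}$ ($S = 4 \frac{-3 + 2 \left(-5\right)}{-5 + 0} = 4 \frac{-3 - 10}{-5} = 4 \left(\left(-13\right) \left(- \frac{1}{5}\right)\right) = 4 \cdot \frac{13}{5} = \frac{52}{5} \approx 10.4$)
$\left(\left(-5 - 8\right) \left(F{\left(-2,-4 \right)} - -2\right) + 11\right) \frac{S}{5} = \left(\left(-5 - 8\right) \left(-2 - -2\right) + 11\right) \frac{52}{5 \cdot 5} = \left(\left(-5 - 8\right) \left(-2 + 2\right) + 11\right) \frac{52}{5} \cdot \frac{1}{5} = \left(\left(-13\right) 0 + 11\right) \frac{52}{25} = \left(0 + 11\right) \frac{52}{25} = 11 \cdot \frac{52}{25} = \frac{572}{25}$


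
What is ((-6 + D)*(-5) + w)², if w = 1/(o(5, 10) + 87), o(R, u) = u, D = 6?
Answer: 1/9409 ≈ 0.00010628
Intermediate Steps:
w = 1/97 (w = 1/(10 + 87) = 1/97 ≈ 0.010309)
((-6 + D)*(-5) + w)² = ((-6 + 6)*(-5) + 1/97)² = (0*(-5) + 1/97)² = (0 + 1/97)² = (1/97)² = 1/9409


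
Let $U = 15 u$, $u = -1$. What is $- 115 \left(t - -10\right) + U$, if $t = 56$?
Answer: $-7605$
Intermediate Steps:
$U = -15$ ($U = 15 \left(-1\right) = -15$)
$- 115 \left(t - -10\right) + U = - 115 \left(56 - -10\right) - 15 = - 115 \left(56 + 10\right) - 15 = \left(-115\right) 66 - 15 = -7590 - 15 = -7605$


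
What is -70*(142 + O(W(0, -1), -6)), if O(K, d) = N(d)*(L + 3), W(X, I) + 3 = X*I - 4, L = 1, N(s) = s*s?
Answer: -20020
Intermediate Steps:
N(s) = s**2
W(X, I) = -7 + I*X (W(X, I) = -3 + (X*I - 4) = -3 + (I*X - 4) = -3 + (-4 + I*X) = -7 + I*X)
O(K, d) = 4*d**2 (O(K, d) = d**2*(1 + 3) = d**2*4 = 4*d**2)
-70*(142 + O(W(0, -1), -6)) = -70*(142 + 4*(-6)**2) = -70*(142 + 4*36) = -70*(142 + 144) = -70*286 = -20020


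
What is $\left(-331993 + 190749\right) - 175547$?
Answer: $-316791$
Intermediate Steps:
$\left(-331993 + 190749\right) - 175547 = -141244 - 175547 = -316791$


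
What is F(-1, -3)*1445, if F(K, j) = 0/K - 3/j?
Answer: 1445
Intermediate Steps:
F(K, j) = -3/j (F(K, j) = 0 - 3/j = -3/j)
F(-1, -3)*1445 = -3/(-3)*1445 = -3*(-1/3)*1445 = 1*1445 = 1445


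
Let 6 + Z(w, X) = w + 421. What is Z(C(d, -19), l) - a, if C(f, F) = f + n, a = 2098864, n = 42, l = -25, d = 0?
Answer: -2098407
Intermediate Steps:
C(f, F) = 42 + f (C(f, F) = f + 42 = 42 + f)
Z(w, X) = 415 + w (Z(w, X) = -6 + (w + 421) = -6 + (421 + w) = 415 + w)
Z(C(d, -19), l) - a = (415 + (42 + 0)) - 1*2098864 = (415 + 42) - 2098864 = 457 - 2098864 = -2098407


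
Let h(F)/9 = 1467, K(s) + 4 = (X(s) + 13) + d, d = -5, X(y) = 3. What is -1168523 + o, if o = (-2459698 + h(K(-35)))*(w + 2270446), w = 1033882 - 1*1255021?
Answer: -5013620497488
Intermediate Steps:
w = -221139 (w = 1033882 - 1255021 = -221139)
K(s) = 7 (K(s) = -4 + ((3 + 13) - 5) = -4 + (16 - 5) = -4 + 11 = 7)
h(F) = 13203 (h(F) = 9*1467 = 13203)
o = -5013619328965 (o = (-2459698 + 13203)*(-221139 + 2270446) = -2446495*2049307 = -5013619328965)
-1168523 + o = -1168523 - 5013619328965 = -5013620497488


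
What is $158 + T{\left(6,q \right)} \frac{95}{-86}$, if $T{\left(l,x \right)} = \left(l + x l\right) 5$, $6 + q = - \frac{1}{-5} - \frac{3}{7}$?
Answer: $\frac{99713}{301} \approx 331.27$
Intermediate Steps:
$q = - \frac{218}{35}$ ($q = -6 - \left(- \frac{1}{5} + \frac{3}{7}\right) = -6 - \frac{8}{35} = - \frac{218}{35} \approx -6.2286$)
$T{\left(l,x \right)} = 5 l + 5 l x$ ($T{\left(l,x \right)} = \left(l + l x\right) 5 = 5 l + 5 l x$)
$158 + T{\left(6,q \right)} \frac{95}{-86} = 158 + 5 \cdot 6 \left(1 - \frac{218}{35}\right) \frac{95}{-86} = 158 + 5 \cdot 6 \left(- \frac{183}{35}\right) 95 \left(- \frac{1}{86}\right) = 158 - - \frac{52155}{301} = 158 + \frac{52155}{301} = \frac{99713}{301}$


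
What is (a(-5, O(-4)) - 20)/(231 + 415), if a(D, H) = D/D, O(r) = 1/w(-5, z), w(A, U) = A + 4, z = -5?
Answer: -1/34 ≈ -0.029412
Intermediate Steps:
w(A, U) = 4 + A
O(r) = -1 (O(r) = 1/(4 - 5) = 1/(-1) = -1)
a(D, H) = 1
(a(-5, O(-4)) - 20)/(231 + 415) = (1 - 20)/(231 + 415) = -19/646 = -19*1/646 = -1/34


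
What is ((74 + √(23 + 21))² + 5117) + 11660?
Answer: 22297 + 296*√11 ≈ 23279.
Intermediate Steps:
((74 + √(23 + 21))² + 5117) + 11660 = ((74 + √44)² + 5117) + 11660 = ((74 + 2*√11)² + 5117) + 11660 = (5117 + (74 + 2*√11)²) + 11660 = 16777 + (74 + 2*√11)²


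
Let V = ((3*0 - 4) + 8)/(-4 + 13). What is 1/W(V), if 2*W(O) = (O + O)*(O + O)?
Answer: 81/32 ≈ 2.5313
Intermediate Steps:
V = 4/9 (V = ((0 - 4) + 8)/9 = (-4 + 8)*(1/9) = 4*(1/9) = 4/9 ≈ 0.44444)
W(O) = 2*O**2 (W(O) = ((O + O)*(O + O))/2 = ((2*O)*(2*O))/2 = (4*O**2)/2 = 2*O**2)
1/W(V) = 1/(2*(4/9)**2) = 1/(2*(16/81)) = 1/(32/81) = 81/32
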